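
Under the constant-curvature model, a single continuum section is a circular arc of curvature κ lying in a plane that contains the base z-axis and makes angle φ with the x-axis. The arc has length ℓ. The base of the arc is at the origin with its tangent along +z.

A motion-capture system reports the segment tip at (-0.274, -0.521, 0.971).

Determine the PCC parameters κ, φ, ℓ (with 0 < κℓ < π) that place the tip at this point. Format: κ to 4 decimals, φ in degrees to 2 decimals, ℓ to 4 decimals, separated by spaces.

0.9131 242.26 1.1937

ρ = √(x²+y²) = √(-0.274² + -0.521²) = 0.58866
φ = atan2(y, x) mod 360° = atan2(-0.521, -0.274) = 242.2596°
|p|² = ρ² + z² = 0.58866² + 0.971² = 1.28936
κ = 2ρ / |p|² = 2×0.58866 / 1.28936 = 0.91310
θ = 2·atan2(ρ, z) = 2·atan2(0.58866, 0.971) = 1.08999 rad
ℓ = θ/κ = 1.08999/0.91310 = 1.19372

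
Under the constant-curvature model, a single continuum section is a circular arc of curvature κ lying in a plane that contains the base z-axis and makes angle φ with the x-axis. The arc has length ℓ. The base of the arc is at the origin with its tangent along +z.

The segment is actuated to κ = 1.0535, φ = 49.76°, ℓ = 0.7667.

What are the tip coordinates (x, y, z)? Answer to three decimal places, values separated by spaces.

0.189 0.224 0.686

θ = κ·ℓ = 1.0535 × 0.7667 = 0.80772 rad
ρ = (1 − cos θ)/κ = (1 − 0.69115)/1.0535 = 0.29317
z = sin θ / κ = 0.72271/1.0535 = 0.68601
x = ρ cos φ = 0.29317 × cos(49.76°) = 0.18938
y = ρ sin φ = 0.29317 × sin(49.76°) = 0.22379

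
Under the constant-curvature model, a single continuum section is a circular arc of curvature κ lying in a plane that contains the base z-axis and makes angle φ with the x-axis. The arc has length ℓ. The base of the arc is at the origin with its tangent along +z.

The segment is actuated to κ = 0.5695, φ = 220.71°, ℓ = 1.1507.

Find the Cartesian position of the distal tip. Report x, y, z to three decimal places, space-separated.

-0.276 -0.237 1.070

θ = κ·ℓ = 0.5695 × 1.1507 = 0.65532 rad
ρ = (1 − cos θ)/κ = (1 − 0.79285)/0.5695 = 0.36374
z = sin θ / κ = 0.60942/0.5695 = 1.07009
x = ρ cos φ = 0.36374 × cos(220.71°) = -0.27572
y = ρ sin φ = 0.36374 × sin(220.71°) = -0.23724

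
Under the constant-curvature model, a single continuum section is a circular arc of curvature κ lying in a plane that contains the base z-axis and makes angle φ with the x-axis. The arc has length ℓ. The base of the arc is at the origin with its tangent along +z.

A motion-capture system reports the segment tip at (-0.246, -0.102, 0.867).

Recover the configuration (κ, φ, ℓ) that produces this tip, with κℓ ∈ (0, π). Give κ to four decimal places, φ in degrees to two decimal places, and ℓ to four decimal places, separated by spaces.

ρ = √(x²+y²) = √(-0.246² + -0.102²) = 0.26631
φ = atan2(y, x) mod 360° = atan2(-0.102, -0.246) = 202.5206°
|p|² = ρ² + z² = 0.26631² + 0.867² = 0.82261
κ = 2ρ / |p|² = 2×0.26631 / 0.82261 = 0.64747
θ = 2·atan2(ρ, z) = 2·atan2(0.26631, 0.867) = 0.59603 rad
ℓ = θ/κ = 0.59603/0.64747 = 0.92054

0.6475 202.52 0.9205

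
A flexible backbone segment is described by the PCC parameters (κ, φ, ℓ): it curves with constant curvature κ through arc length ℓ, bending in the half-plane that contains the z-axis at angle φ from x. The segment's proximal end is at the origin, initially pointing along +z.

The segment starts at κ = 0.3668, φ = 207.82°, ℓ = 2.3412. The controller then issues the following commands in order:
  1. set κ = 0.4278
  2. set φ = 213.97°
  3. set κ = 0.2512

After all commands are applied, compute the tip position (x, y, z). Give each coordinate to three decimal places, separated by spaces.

initial: κ=0.3668, φ=207.82°, ℓ=2.3412
cmd 1: set κ=0.4278 → (κ,φ,ℓ)=(0.4278,207.82°,2.3412) → tip=(-0.9531,-0.5029,1.9689)
cmd 2: set φ=213.97° → (κ,φ,ℓ)=(0.4278,213.97°,2.3412) → tip=(-0.8937,-0.6021,1.9689)
cmd 3: set κ=0.2512 → (κ,φ,ℓ)=(0.2512,213.97°,2.3412) → tip=(-0.5547,-0.3737,2.2086)

-0.555 -0.374 2.209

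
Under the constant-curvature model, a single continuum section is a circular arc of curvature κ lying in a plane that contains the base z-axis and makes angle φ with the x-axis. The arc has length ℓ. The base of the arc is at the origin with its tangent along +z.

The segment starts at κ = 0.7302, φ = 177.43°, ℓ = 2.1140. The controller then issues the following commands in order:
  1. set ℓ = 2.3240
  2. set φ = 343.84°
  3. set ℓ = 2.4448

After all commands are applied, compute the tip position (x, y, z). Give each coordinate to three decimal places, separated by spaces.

1.595 -0.462 1.338

initial: κ=0.7302, φ=177.43°, ℓ=2.1140
cmd 1: set ℓ=2.3240 → (κ,φ,ℓ)=(0.7302,177.43°,2.3240) → tip=(-1.5403,0.0691,1.3586)
cmd 2: set φ=343.84° → (κ,φ,ℓ)=(0.7302,343.84°,2.3240) → tip=(1.4809,-0.4291,1.3586)
cmd 3: set ℓ=2.4448 → (κ,φ,ℓ)=(0.7302,343.84°,2.4448) → tip=(1.5952,-0.4623,1.3381)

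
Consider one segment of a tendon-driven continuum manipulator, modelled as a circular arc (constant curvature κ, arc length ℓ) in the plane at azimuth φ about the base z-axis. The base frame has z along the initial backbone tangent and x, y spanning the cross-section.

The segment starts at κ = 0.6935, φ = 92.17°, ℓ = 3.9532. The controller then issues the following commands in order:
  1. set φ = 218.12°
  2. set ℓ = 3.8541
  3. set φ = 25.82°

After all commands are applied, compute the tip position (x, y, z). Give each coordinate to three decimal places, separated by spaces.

2.456 1.188 0.651

initial: κ=0.6935, φ=92.17°, ℓ=3.9532
cmd 1: set φ=218.12° → (κ,φ,ℓ)=(0.6935,218.12°,3.9532) → tip=(-2.1793,-1.7100,0.5616)
cmd 2: set ℓ=3.8541 → (κ,φ,ℓ)=(0.6935,218.12°,3.8541) → tip=(-2.1465,-1.6842,0.6515)
cmd 3: set φ=25.82° → (κ,φ,ℓ)=(0.6935,25.82°,3.8541) → tip=(2.4560,1.1883,0.6515)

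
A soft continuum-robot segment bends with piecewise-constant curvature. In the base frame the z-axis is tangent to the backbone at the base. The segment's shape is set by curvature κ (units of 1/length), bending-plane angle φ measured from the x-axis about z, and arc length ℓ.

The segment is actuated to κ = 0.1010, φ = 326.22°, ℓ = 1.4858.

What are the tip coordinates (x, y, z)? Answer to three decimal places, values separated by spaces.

θ = κ·ℓ = 0.1010 × 1.4858 = 0.15007 rad
ρ = (1 − cos θ)/κ = (1 − 0.98876)/0.1010 = 0.11127
z = sin θ / κ = 0.14950/0.1010 = 1.48023
x = ρ cos φ = 0.11127 × cos(326.22°) = 0.09249
y = ρ sin φ = 0.11127 × sin(326.22°) = -0.06187

0.092 -0.062 1.480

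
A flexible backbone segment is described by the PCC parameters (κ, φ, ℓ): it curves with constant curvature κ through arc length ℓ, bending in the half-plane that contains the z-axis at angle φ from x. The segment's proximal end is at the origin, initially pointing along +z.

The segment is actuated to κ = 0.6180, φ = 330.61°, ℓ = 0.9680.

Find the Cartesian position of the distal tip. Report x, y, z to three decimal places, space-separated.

0.245 -0.138 0.911

θ = κ·ℓ = 0.6180 × 0.9680 = 0.59822 rad
ρ = (1 − cos θ)/κ = (1 − 0.82634)/0.6180 = 0.28101
z = sin θ / κ = 0.56318/0.6180 = 0.91129
x = ρ cos φ = 0.28101 × cos(330.61°) = 0.24484
y = ρ sin φ = 0.28101 × sin(330.61°) = -0.13791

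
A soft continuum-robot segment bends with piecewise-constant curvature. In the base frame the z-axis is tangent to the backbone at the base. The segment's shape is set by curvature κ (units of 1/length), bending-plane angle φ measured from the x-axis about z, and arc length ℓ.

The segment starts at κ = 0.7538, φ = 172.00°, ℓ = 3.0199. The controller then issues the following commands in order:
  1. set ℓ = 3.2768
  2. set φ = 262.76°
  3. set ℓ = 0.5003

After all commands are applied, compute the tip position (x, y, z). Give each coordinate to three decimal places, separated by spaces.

initial: κ=0.7538, φ=172.00°, ℓ=3.0199
cmd 1: set ℓ=3.2768 → (κ,φ,ℓ)=(0.7538,172.00°,3.2768) → tip=(-2.3422,0.3292,0.8254)
cmd 2: set φ=262.76° → (κ,φ,ℓ)=(0.7538,262.76°,3.2768) → tip=(-0.2981,-2.3463,0.8254)
cmd 3: set ℓ=0.5003 → (κ,φ,ℓ)=(0.7538,262.76°,0.5003) → tip=(-0.0117,-0.0925,0.4885)

-0.012 -0.092 0.489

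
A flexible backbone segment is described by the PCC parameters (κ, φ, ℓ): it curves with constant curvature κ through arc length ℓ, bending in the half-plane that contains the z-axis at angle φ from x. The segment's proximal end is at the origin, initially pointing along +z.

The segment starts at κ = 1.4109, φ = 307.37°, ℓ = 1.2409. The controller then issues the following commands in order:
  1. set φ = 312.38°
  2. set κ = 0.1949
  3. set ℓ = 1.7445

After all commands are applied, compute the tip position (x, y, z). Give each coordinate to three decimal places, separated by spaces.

0.198 -0.217 1.711

initial: κ=1.4109, φ=307.37°, ℓ=1.2409
cmd 1: set φ=312.38° → (κ,φ,ℓ)=(1.4109,312.38°,1.2409) → tip=(0.5633,-0.6173,0.6973)
cmd 2: set κ=0.1949 → (κ,φ,ℓ)=(0.1949,312.38°,1.2409) → tip=(0.1007,-0.1103,1.2288)
cmd 3: set ℓ=1.7445 → (κ,φ,ℓ)=(0.1949,312.38°,1.7445) → tip=(0.1980,-0.2170,1.7111)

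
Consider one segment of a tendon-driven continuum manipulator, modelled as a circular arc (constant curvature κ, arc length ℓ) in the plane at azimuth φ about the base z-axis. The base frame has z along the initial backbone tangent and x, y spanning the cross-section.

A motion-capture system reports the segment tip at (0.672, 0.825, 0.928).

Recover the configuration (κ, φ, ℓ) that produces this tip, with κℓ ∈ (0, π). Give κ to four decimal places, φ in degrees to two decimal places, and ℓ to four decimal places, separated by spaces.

ρ = √(x²+y²) = √(0.672² + 0.825²) = 1.06405
φ = atan2(y, x) mod 360° = atan2(0.825, 0.672) = 50.8356°
|p|² = ρ² + z² = 1.06405² + 0.928² = 1.99339
κ = 2ρ / |p|² = 2×1.06405 / 1.99339 = 1.06758
θ = 2·atan2(ρ, z) = 2·atan2(1.06405, 0.928) = 1.70718 rad
ℓ = θ/κ = 1.70718/1.06758 = 1.59911

1.0676 50.84 1.5991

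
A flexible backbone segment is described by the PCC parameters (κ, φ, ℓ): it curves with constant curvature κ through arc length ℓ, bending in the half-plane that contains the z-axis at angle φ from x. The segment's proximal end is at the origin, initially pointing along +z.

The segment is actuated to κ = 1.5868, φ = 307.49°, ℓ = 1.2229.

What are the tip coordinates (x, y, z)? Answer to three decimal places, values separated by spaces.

θ = κ·ℓ = 1.5868 × 1.2229 = 1.94050 rad
ρ = (1 − cos θ)/κ = (1 − -0.36134)/1.5868 = 0.85791
z = sin θ / κ = 0.93244/1.5868 = 0.58762
x = ρ cos φ = 0.85791 × cos(307.49°) = 0.52215
y = ρ sin φ = 0.85791 × sin(307.49°) = -0.68072

0.522 -0.681 0.588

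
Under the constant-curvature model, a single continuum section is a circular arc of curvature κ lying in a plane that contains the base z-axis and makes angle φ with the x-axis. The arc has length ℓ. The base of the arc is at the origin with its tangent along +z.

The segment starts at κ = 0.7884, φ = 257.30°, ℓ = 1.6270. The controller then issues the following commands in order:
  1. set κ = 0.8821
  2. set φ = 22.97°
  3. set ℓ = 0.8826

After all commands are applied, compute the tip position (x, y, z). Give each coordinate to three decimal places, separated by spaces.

0.301 0.127 0.796

initial: κ=0.7884, φ=257.30°, ℓ=1.6270
cmd 1: set κ=0.8821 → (κ,φ,ℓ)=(0.8821,257.30°,1.6270) → tip=(-0.2155,-0.9564,1.1232)
cmd 2: set φ=22.97° → (κ,φ,ℓ)=(0.8821,22.97°,1.6270) → tip=(0.9026,0.3826,1.1232)
cmd 3: set ℓ=0.8826 → (κ,φ,ℓ)=(0.8821,22.97°,0.8826) → tip=(0.3007,0.1274,0.7961)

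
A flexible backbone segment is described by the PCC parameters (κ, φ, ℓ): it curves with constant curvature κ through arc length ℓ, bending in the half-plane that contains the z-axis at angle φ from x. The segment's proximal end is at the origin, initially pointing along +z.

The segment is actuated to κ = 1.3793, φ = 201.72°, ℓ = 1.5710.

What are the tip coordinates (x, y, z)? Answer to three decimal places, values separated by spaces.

θ = κ·ℓ = 1.3793 × 1.5710 = 2.16688 rad
ρ = (1 − cos θ)/κ = (1 − -0.56141)/1.3793 = 1.13203
z = sin θ / κ = 0.82754/1.3793 = 0.59997
x = ρ cos φ = 1.13203 × cos(201.72°) = -1.05166
y = ρ sin φ = 1.13203 × sin(201.72°) = -0.41893

-1.052 -0.419 0.600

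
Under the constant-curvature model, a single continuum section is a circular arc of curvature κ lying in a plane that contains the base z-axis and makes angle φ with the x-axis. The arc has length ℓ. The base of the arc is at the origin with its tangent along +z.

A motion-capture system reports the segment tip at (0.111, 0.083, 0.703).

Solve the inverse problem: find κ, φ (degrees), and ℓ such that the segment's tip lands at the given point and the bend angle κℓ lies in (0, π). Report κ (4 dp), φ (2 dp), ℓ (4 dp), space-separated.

ρ = √(x²+y²) = √(0.111² + 0.083²) = 0.13860
φ = atan2(y, x) mod 360° = atan2(0.083, 0.111) = 36.7872°
|p|² = ρ² + z² = 0.13860² + 0.703² = 0.51342
κ = 2ρ / |p|² = 2×0.13860 / 0.51342 = 0.53991
θ = 2·atan2(ρ, z) = 2·atan2(0.13860, 0.703) = 0.38932 rad
ℓ = θ/κ = 0.38932/0.53991 = 0.72108

0.5399 36.79 0.7211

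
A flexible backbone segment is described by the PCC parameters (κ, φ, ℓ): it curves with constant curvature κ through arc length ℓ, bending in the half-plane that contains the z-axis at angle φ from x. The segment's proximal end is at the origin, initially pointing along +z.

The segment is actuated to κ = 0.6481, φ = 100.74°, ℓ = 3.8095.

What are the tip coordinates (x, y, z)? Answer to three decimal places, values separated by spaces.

θ = κ·ℓ = 0.6481 × 3.8095 = 2.46894 rad
ρ = (1 − cos θ)/κ = (1 − -0.78217)/0.6481 = 2.74984
z = sin θ / κ = 0.62307/0.6481 = 0.96137
x = ρ cos φ = 2.74984 × cos(100.74°) = -0.51244
y = ρ sin φ = 2.74984 × sin(100.74°) = 2.70167

-0.512 2.702 0.961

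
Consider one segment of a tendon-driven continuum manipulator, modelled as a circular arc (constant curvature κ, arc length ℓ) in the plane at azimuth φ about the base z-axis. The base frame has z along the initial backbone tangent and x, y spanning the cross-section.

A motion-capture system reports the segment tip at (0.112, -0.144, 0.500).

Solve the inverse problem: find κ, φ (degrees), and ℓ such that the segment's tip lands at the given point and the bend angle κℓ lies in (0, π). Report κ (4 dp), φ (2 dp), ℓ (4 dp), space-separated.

1.2880 307.87 0.5433

ρ = √(x²+y²) = √(0.112² + -0.144²) = 0.18243
φ = atan2(y, x) mod 360° = atan2(-0.144, 0.112) = 307.8750°
|p|² = ρ² + z² = 0.18243² + 0.500² = 0.28328
κ = 2ρ / |p|² = 2×0.18243 / 0.28328 = 1.28797
θ = 2·atan2(ρ, z) = 2·atan2(0.18243, 0.500) = 0.69970 rad
ℓ = θ/κ = 0.69970/1.28797 = 0.54325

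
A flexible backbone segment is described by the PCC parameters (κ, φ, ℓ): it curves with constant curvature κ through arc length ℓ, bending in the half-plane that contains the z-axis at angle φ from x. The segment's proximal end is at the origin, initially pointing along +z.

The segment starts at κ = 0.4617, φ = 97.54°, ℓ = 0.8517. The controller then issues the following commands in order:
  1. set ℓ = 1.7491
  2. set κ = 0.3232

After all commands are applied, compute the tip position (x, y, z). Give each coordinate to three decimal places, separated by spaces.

-0.063 0.477 1.657

initial: κ=0.4617, φ=97.54°, ℓ=0.8517
cmd 1: set ℓ=1.7491 → (κ,φ,ℓ)=(0.4617,97.54°,1.7491) → tip=(-0.0877,0.6629,1.5651)
cmd 2: set κ=0.3232 → (κ,φ,ℓ)=(0.3232,97.54°,1.7491) → tip=(-0.0632,0.4772,1.6574)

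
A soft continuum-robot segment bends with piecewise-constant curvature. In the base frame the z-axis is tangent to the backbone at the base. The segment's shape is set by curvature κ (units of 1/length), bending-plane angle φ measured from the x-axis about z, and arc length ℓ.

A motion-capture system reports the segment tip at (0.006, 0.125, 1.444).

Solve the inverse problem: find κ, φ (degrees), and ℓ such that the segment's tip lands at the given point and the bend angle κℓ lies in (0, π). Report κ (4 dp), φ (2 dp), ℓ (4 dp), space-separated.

ρ = √(x²+y²) = √(0.006² + 0.125²) = 0.12514
φ = atan2(y, x) mod 360° = atan2(0.125, 0.006) = 87.2519°
|p|² = ρ² + z² = 0.12514² + 1.444² = 2.10080
κ = 2ρ / |p|² = 2×0.12514 / 2.10080 = 0.11914
θ = 2·atan2(ρ, z) = 2·atan2(0.12514, 1.444) = 0.17290 rad
ℓ = θ/κ = 0.17290/0.11914 = 1.45122

0.1191 87.25 1.4512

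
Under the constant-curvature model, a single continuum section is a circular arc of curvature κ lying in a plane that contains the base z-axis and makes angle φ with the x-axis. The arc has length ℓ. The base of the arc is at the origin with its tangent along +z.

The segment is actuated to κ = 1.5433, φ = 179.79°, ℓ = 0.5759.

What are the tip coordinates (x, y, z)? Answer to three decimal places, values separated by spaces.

θ = κ·ℓ = 1.5433 × 0.5759 = 0.88879 rad
ρ = (1 − cos θ)/κ = (1 − 0.63035)/1.5433 = 0.23952
z = sin θ / κ = 0.77631/1.5433 = 0.50302
x = ρ cos φ = 0.23952 × cos(179.79°) = -0.23951
y = ρ sin φ = 0.23952 × sin(179.79°) = 0.00088

-0.240 0.001 0.503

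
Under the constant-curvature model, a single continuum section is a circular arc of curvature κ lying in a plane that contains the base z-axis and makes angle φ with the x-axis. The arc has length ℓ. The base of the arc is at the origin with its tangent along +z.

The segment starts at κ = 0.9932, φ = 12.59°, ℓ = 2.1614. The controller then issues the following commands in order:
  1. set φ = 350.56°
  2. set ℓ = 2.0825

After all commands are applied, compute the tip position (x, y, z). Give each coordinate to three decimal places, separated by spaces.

1.467 -0.244 0.885

initial: κ=0.9932, φ=12.59°, ℓ=2.1614
cmd 1: set φ=350.56° → (κ,φ,ℓ)=(0.9932,350.56°,2.1614) → tip=(1.5341,-0.2551,0.8444)
cmd 2: set ℓ=2.0825 → (κ,φ,ℓ)=(0.9932,350.56°,2.0825) → tip=(1.4672,-0.2440,0.8848)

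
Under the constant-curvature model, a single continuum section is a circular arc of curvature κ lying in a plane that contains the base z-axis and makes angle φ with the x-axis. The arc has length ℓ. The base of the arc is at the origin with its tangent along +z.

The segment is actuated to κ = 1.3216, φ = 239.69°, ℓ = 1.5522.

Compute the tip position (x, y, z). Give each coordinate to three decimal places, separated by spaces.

-0.558 -0.955 0.671

θ = κ·ℓ = 1.3216 × 1.5522 = 2.05139 rad
ρ = (1 − cos θ)/κ = (1 − -0.46230)/1.3216 = 1.10646
z = sin θ / κ = 0.88672/1.3216 = 0.67095
x = ρ cos φ = 1.10646 × cos(239.69°) = -0.55841
y = ρ sin φ = 1.10646 × sin(239.69°) = -0.95522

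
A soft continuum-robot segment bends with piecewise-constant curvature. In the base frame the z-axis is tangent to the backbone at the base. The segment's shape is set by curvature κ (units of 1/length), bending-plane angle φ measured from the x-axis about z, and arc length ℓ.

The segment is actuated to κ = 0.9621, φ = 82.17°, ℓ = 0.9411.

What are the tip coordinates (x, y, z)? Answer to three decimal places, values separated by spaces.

0.054 0.394 0.818

θ = κ·ℓ = 0.9621 × 0.9411 = 0.90543 rad
ρ = (1 − cos θ)/κ = (1 − 0.61735)/0.9621 = 0.39773
z = sin θ / κ = 0.78669/0.9621 = 0.81768
x = ρ cos φ = 0.39773 × cos(82.17°) = 0.05418
y = ρ sin φ = 0.39773 × sin(82.17°) = 0.39402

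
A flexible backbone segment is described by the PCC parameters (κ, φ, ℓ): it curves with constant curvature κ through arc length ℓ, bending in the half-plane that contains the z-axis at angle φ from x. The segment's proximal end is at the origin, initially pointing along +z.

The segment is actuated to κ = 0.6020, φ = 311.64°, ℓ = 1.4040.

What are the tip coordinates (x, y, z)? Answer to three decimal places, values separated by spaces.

θ = κ·ℓ = 0.6020 × 1.4040 = 0.84521 rad
ρ = (1 − cos θ)/κ = (1 − 0.66358)/0.6020 = 0.55884
z = sin θ / κ = 0.74811/0.6020 = 1.24271
x = ρ cos φ = 0.55884 × cos(311.64°) = 0.37132
y = ρ sin φ = 0.55884 × sin(311.64°) = -0.41764

0.371 -0.418 1.243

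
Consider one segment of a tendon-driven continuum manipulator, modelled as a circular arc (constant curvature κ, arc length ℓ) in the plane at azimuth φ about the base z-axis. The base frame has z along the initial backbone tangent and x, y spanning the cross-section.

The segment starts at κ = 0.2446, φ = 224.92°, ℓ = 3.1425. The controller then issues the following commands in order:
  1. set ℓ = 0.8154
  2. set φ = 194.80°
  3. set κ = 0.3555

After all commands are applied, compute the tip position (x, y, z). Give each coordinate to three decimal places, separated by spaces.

initial: κ=0.2446, φ=224.92°, ℓ=3.1425
cmd 1: set ℓ=0.8154 → (κ,φ,ℓ)=(0.2446,224.92°,0.8154) → tip=(-0.0574,-0.0572,0.8100)
cmd 2: set φ=194.80° → (κ,φ,ℓ)=(0.2446,194.80°,0.8154) → tip=(-0.0784,-0.0207,0.8100)
cmd 3: set κ=0.3555 → (κ,φ,ℓ)=(0.3555,194.80°,0.8154) → tip=(-0.1135,-0.0300,0.8040)

-0.113 -0.030 0.804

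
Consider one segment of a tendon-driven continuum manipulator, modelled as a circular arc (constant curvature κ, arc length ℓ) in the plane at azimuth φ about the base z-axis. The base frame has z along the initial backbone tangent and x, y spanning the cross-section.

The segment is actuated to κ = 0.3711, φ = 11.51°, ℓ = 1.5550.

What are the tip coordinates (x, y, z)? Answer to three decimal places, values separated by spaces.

0.428 0.087 1.470

θ = κ·ℓ = 0.3711 × 1.5550 = 0.57706 rad
ρ = (1 − cos θ)/κ = (1 − 0.83807)/0.3711 = 0.43635
z = sin θ / κ = 0.54556/0.3711 = 1.47012
x = ρ cos φ = 0.43635 × cos(11.51°) = 0.42758
y = ρ sin φ = 0.43635 × sin(11.51°) = 0.08707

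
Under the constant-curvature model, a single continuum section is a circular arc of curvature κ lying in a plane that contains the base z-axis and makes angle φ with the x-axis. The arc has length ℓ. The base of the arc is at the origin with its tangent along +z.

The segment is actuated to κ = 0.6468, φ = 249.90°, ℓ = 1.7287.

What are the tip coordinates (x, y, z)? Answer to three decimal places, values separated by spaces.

θ = κ·ℓ = 0.6468 × 1.7287 = 1.11812 rad
ρ = (1 − cos θ)/κ = (1 − 0.43737)/0.6468 = 0.86987
z = sin θ / κ = 0.89928/0.6468 = 1.39035
x = ρ cos φ = 0.86987 × cos(249.90°) = -0.29894
y = ρ sin φ = 0.86987 × sin(249.90°) = -0.81689

-0.299 -0.817 1.390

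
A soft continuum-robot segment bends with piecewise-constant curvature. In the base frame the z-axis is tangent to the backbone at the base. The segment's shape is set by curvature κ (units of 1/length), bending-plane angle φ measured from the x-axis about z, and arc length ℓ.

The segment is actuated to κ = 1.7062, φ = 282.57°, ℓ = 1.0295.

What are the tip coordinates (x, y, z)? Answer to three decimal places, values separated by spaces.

θ = κ·ℓ = 1.7062 × 1.0295 = 1.75653 rad
ρ = (1 − cos θ)/κ = (1 − -0.18467)/1.7062 = 0.69433
z = sin θ / κ = 0.98280/1.7062 = 0.57602
x = ρ cos φ = 0.69433 × cos(282.57°) = 0.15111
y = ρ sin φ = 0.69433 × sin(282.57°) = -0.67769

0.151 -0.678 0.576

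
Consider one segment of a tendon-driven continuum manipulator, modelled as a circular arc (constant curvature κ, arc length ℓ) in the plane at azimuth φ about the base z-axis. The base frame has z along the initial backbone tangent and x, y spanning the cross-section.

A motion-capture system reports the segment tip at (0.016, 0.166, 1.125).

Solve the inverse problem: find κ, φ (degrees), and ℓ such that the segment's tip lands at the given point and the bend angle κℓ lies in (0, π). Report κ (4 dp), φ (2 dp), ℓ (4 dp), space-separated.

ρ = √(x²+y²) = √(0.016² + 0.166²) = 0.16677
φ = atan2(y, x) mod 360° = atan2(0.166, 0.016) = 84.4945°
|p|² = ρ² + z² = 0.16677² + 1.125² = 1.29344
κ = 2ρ / |p|² = 2×0.16677 / 1.29344 = 0.25787
θ = 2·atan2(ρ, z) = 2·atan2(0.16677, 1.125) = 0.29434 rad
ℓ = θ/κ = 0.29434/0.25787 = 1.14141

0.2579 84.49 1.1414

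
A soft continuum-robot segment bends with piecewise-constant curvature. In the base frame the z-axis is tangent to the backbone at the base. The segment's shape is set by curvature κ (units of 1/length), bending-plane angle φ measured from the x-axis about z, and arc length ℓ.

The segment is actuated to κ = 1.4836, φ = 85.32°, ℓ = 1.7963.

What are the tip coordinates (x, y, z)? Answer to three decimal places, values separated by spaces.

0.104 1.269 0.309

θ = κ·ℓ = 1.4836 × 1.7963 = 2.66499 rad
ρ = (1 − cos θ)/κ = (1 − -0.88856)/1.4836 = 1.27296
z = sin θ / κ = 0.45876/1.4836 = 0.30922
x = ρ cos φ = 1.27296 × cos(85.32°) = 0.10386
y = ρ sin φ = 1.27296 × sin(85.32°) = 1.26871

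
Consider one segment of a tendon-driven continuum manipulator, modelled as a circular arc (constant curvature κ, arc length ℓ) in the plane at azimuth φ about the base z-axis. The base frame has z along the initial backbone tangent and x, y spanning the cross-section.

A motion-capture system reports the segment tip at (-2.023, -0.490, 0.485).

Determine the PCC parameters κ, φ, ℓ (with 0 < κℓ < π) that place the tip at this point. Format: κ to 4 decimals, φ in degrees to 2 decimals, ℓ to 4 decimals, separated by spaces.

0.9114 193.62 2.9448

ρ = √(x²+y²) = √(-2.023² + -0.490²) = 2.08150
φ = atan2(y, x) mod 360° = atan2(-0.490, -2.023) = 193.6156°
|p|² = ρ² + z² = 2.08150² + 0.485² = 4.56785
κ = 2ρ / |p|² = 2×2.08150 / 4.56785 = 0.91137
θ = 2·atan2(ρ, z) = 2·atan2(2.08150, 0.485) = 2.68375 rad
ℓ = θ/κ = 2.68375/0.91137 = 2.94475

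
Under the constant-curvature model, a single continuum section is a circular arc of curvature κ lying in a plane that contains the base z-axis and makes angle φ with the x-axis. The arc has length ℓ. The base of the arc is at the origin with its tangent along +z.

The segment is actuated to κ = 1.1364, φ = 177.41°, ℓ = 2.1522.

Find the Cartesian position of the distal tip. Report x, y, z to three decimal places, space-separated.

θ = κ·ℓ = 1.1364 × 2.1522 = 2.44576 rad
ρ = (1 − cos θ)/κ = (1 − -0.76752)/1.1364 = 1.55537
z = sin θ / κ = 0.64102/1.1364 = 0.56408
x = ρ cos φ = 1.55537 × cos(177.41°) = -1.55378
y = ρ sin φ = 1.55537 × sin(177.41°) = 0.07028

-1.554 0.070 0.564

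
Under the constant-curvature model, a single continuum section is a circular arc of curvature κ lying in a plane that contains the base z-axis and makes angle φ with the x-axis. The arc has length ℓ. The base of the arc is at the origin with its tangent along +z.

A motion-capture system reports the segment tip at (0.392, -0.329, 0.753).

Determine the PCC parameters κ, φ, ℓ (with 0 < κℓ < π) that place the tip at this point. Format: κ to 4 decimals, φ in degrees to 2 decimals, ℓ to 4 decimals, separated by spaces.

ρ = √(x²+y²) = √(0.392² + -0.329²) = 0.51177
φ = atan2(y, x) mod 360° = atan2(-0.329, 0.392) = 319.9937°
|p|² = ρ² + z² = 0.51177² + 0.753² = 0.82891
κ = 2ρ / |p|² = 2×0.51177 / 0.82891 = 1.23479
θ = 2·atan2(ρ, z) = 2·atan2(0.51177, 0.753) = 1.19386 rad
ℓ = θ/κ = 1.19386/1.23479 = 0.96685

1.2348 319.99 0.9669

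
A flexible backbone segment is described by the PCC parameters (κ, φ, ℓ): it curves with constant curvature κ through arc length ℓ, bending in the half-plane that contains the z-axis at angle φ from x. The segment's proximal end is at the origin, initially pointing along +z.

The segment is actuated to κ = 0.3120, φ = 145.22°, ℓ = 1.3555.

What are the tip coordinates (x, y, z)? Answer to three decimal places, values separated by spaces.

θ = κ·ℓ = 0.3120 × 1.3555 = 0.42292 rad
ρ = (1 − cos θ)/κ = (1 − 0.91190)/0.3120 = 0.28238
z = sin θ / κ = 0.41042/0.3120 = 1.31545
x = ρ cos φ = 0.28238 × cos(145.22°) = -0.23194
y = ρ sin φ = 0.28238 × sin(145.22°) = 0.16108

-0.232 0.161 1.315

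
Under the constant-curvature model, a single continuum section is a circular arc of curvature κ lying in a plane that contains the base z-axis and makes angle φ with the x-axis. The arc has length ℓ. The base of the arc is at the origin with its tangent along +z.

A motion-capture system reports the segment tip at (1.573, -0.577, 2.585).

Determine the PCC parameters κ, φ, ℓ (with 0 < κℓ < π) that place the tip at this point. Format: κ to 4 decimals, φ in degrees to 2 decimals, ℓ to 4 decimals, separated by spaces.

ρ = √(x²+y²) = √(1.573² + -0.577²) = 1.67549
φ = atan2(y, x) mod 360° = atan2(-0.577, 1.573) = 339.8562°
|p|² = ρ² + z² = 1.67549² + 2.585² = 9.48948
κ = 2ρ / |p|² = 2×1.67549 / 9.48948 = 0.35313
θ = 2·atan2(ρ, z) = 2·atan2(1.67549, 2.585) = 1.15016 rad
ℓ = θ/κ = 1.15016/0.35313 = 3.25708

0.3531 339.86 3.2571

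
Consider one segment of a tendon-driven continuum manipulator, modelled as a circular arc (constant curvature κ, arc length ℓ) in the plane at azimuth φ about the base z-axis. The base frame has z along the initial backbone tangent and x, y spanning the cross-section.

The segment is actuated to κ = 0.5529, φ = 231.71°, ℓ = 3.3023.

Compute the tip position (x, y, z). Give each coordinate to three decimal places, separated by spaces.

θ = κ·ℓ = 0.5529 × 3.3023 = 1.82584 rad
ρ = (1 − cos θ)/κ = (1 − -0.25229)/0.5529 = 2.26495
z = sin θ / κ = 0.96765/0.5529 = 1.75014
x = ρ cos φ = 2.26495 × cos(231.71°) = -1.40346
y = ρ sin φ = 2.26495 × sin(231.71°) = -1.77772

-1.403 -1.778 1.750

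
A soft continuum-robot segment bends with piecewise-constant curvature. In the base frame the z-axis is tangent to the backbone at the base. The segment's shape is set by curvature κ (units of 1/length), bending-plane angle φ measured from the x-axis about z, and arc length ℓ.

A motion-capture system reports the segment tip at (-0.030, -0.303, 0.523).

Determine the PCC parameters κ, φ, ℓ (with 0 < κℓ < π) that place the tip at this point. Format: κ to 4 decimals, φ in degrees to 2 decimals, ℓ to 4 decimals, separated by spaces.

ρ = √(x²+y²) = √(-0.030² + -0.303²) = 0.30448
φ = atan2(y, x) mod 360° = atan2(-0.303, -0.030) = 264.3456°
|p|² = ρ² + z² = 0.30448² + 0.523² = 0.36624
κ = 2ρ / |p|² = 2×0.30448 / 0.36624 = 1.66275
θ = 2·atan2(ρ, z) = 2·atan2(0.30448, 0.523) = 1.05443 rad
ℓ = θ/κ = 1.05443/1.66275 = 0.63415

1.6628 264.35 0.6341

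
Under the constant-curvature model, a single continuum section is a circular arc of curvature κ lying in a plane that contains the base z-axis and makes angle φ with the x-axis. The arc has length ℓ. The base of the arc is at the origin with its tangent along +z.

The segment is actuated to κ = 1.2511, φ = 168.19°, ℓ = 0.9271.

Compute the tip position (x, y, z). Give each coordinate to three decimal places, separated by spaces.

θ = κ·ℓ = 1.2511 × 0.9271 = 1.15989 rad
ρ = (1 − cos θ)/κ = (1 − 0.39944)/1.2511 = 0.48003
z = sin θ / κ = 0.91676/1.2511 = 0.73276
x = ρ cos φ = 0.48003 × cos(168.19°) = -0.46987
y = ρ sin φ = 0.48003 × sin(168.19°) = 0.09825

-0.470 0.098 0.733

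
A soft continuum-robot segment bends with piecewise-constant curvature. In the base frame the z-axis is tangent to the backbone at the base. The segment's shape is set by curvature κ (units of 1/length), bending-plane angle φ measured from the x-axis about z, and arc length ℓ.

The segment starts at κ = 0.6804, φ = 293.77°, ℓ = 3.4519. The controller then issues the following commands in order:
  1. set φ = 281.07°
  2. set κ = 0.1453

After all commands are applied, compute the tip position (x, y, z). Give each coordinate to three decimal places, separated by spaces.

initial: κ=0.6804, φ=293.77°, ℓ=3.4519
cmd 1: set φ=281.07° → (κ,φ,ℓ)=(0.6804,281.07°,3.4519) → tip=(0.4802,-2.4546,1.0470)
cmd 2: set κ=0.1453 → (κ,φ,ℓ)=(0.1453,281.07°,3.4519) → tip=(0.1628,-0.8319,3.3090)

0.163 -0.832 3.309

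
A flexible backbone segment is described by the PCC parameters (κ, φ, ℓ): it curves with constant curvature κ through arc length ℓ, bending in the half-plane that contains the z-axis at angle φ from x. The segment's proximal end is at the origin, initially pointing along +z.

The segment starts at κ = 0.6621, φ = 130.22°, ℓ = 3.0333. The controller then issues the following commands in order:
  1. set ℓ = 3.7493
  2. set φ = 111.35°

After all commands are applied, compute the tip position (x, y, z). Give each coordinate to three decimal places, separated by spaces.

initial: κ=0.6621, φ=130.22°, ℓ=3.0333
cmd 1: set ℓ=3.7493 → (κ,φ,ℓ)=(0.6621,130.22°,3.7493) → tip=(-1.7462,2.0649,0.9250)
cmd 2: set φ=111.35° → (κ,φ,ℓ)=(0.6621,111.35°,3.7493) → tip=(-0.9845,2.5187,0.9250)

-0.985 2.519 0.925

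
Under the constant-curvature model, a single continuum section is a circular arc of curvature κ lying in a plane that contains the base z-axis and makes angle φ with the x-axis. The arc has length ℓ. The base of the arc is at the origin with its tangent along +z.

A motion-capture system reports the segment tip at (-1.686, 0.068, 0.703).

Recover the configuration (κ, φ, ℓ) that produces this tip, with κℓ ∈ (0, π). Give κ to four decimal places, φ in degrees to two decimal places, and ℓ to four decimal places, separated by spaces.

1.0100 177.69 2.3289

ρ = √(x²+y²) = √(-1.686² + 0.068²) = 1.68737
φ = atan2(y, x) mod 360° = atan2(0.068, -1.686) = 177.6904°
|p|² = ρ² + z² = 1.68737² + 0.703² = 3.34143
κ = 2ρ / |p|² = 2×1.68737 / 3.34143 = 1.00997
θ = 2·atan2(ρ, z) = 2·atan2(1.68737, 0.703) = 2.35208 rad
ℓ = θ/κ = 2.35208/1.00997 = 2.32886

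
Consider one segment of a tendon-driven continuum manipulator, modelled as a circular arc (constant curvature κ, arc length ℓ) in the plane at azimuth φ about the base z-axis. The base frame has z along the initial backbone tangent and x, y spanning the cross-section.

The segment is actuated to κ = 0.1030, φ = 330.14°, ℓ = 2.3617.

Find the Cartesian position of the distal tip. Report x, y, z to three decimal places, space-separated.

0.248 -0.142 2.338

θ = κ·ℓ = 0.1030 × 2.3617 = 0.24326 rad
ρ = (1 − cos θ)/κ = (1 − 0.97056)/0.1030 = 0.28583
z = sin θ / κ = 0.24086/0.1030 = 2.33848
x = ρ cos φ = 0.28583 × cos(330.14°) = 0.24789
y = ρ sin φ = 0.28583 × sin(330.14°) = -0.14231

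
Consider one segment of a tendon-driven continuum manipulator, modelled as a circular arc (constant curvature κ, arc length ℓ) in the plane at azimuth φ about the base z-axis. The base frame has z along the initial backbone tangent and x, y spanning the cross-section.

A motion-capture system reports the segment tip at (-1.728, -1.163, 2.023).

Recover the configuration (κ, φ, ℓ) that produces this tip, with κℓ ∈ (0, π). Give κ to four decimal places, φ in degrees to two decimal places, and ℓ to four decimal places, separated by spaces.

ρ = √(x²+y²) = √(-1.728² + -1.163²) = 2.08292
φ = atan2(y, x) mod 360° = atan2(-1.163, -1.728) = 213.9418°
|p|² = ρ² + z² = 2.08292² + 2.023² = 8.43108
κ = 2ρ / |p|² = 2×2.08292 / 8.43108 = 0.49410
θ = 2·atan2(ρ, z) = 2·atan2(2.08292, 2.023) = 1.59998 rad
ℓ = θ/κ = 1.59998/0.49410 = 3.23814

0.4941 213.94 3.2381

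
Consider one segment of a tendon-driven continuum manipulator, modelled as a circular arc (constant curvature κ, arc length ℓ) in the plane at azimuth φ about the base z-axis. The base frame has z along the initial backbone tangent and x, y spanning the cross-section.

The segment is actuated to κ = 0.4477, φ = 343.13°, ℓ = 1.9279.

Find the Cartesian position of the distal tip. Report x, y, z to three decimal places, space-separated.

θ = κ·ℓ = 0.4477 × 1.9279 = 0.86312 rad
ρ = (1 − cos θ)/κ = (1 − 0.65007)/0.4477 = 0.78162
z = sin θ / κ = 0.75988/0.4477 = 1.69729
x = ρ cos φ = 0.78162 × cos(343.13°) = 0.74798
y = ρ sin φ = 0.78162 × sin(343.13°) = -0.22683

0.748 -0.227 1.697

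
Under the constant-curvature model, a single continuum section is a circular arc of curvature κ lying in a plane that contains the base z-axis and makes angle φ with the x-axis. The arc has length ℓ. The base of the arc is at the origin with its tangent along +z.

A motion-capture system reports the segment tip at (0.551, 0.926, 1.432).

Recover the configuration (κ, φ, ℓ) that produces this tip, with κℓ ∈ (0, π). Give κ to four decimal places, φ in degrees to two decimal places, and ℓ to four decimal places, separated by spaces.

0.6710 59.25 1.9227

ρ = √(x²+y²) = √(0.551² + 0.926²) = 1.07753
φ = atan2(y, x) mod 360° = atan2(0.926, 0.551) = 59.2460°
|p|² = ρ² + z² = 1.07753² + 1.432² = 3.21170
κ = 2ρ / |p|² = 2×1.07753 / 3.21170 = 0.67100
θ = 2·atan2(ρ, z) = 2·atan2(1.07753, 1.432) = 1.29016 rad
ℓ = θ/κ = 1.29016/0.67100 = 1.92272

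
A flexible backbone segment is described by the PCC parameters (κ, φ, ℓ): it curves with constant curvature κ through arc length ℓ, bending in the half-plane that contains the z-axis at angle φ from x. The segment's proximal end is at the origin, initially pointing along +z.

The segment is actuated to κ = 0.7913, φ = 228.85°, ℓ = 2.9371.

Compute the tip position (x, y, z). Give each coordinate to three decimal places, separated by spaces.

θ = κ·ℓ = 0.7913 × 2.9371 = 2.32413 rad
ρ = (1 − cos θ)/κ = (1 − -0.68407)/0.7913 = 2.12823
z = sin θ / κ = 0.72941/0.7913 = 0.92179
x = ρ cos φ = 2.12823 × cos(228.85°) = -1.40045
y = ρ sin φ = 2.12823 × sin(228.85°) = -1.60254

-1.400 -1.603 0.922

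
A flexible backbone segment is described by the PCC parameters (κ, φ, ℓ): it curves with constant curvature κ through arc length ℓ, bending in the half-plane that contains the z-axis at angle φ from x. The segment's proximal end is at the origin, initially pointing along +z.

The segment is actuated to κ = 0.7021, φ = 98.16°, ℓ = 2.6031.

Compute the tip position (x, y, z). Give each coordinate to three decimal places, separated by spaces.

-0.254 1.768 1.378

θ = κ·ℓ = 0.7021 × 2.6031 = 1.82764 rad
ρ = (1 − cos θ)/κ = (1 − -0.25403)/0.7021 = 1.78611
z = sin θ / κ = 0.96720/0.7021 = 1.37758
x = ρ cos φ = 1.78611 × cos(98.16°) = -0.25352
y = ρ sin φ = 1.78611 × sin(98.16°) = 1.76802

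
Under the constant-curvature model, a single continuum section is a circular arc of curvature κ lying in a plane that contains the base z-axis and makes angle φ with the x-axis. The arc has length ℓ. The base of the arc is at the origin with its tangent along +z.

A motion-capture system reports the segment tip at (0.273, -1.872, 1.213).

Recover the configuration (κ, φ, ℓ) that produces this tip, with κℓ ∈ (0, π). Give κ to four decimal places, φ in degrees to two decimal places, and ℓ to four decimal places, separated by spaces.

0.7492 278.30 2.6713

ρ = √(x²+y²) = √(0.273² + -1.872²) = 1.89180
φ = atan2(y, x) mod 360° = atan2(-1.872, 0.273) = 278.2971°
|p|² = ρ² + z² = 1.89180² + 1.213² = 5.05028
κ = 2ρ / |p|² = 2×1.89180 / 5.05028 = 0.74919
θ = 2·atan2(ρ, z) = 2·atan2(1.89180, 1.213) = 2.00128 rad
ℓ = θ/κ = 2.00128/0.74919 = 2.67127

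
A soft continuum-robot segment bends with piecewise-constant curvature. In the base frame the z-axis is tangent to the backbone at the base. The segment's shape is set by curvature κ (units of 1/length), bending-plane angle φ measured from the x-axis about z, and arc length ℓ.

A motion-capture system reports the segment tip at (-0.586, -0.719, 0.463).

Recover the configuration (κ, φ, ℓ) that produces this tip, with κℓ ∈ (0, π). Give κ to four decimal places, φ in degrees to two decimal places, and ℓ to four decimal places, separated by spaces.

1.7261 230.82 1.2836

ρ = √(x²+y²) = √(-0.586² + -0.719²) = 0.92755
φ = atan2(y, x) mod 360° = atan2(-0.719, -0.586) = 230.8192°
|p|² = ρ² + z² = 0.92755² + 0.463² = 1.07473
κ = 2ρ / |p|² = 2×0.92755 / 1.07473 = 1.72612
θ = 2·atan2(ρ, z) = 2·atan2(0.92755, 0.463) = 2.21564 rad
ℓ = θ/κ = 2.21564/1.72612 = 1.28359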